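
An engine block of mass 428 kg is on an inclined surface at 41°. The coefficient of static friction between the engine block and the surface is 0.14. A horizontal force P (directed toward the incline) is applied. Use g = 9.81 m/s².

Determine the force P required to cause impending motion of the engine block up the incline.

At impending motion up the slope, friction acts down-slope at its limit: f = μ_s N.
Perpendicular to the incline: N = m g cos θ + P sin θ.
Along the incline: P cos θ = m g sin θ + μ_s N = m g sin θ + μ_s (m g cos θ + P sin θ).
Solving, P (cos θ − μ_s sin θ) = m g (sin θ + μ_s cos θ), so P = 428×9.81×(sin 41° + 0.14 cos 41°)/(cos 41° − 0.14 sin 41°) = 4200×0.7617/0.6629 = 4820 N.

P ≈ 4820 N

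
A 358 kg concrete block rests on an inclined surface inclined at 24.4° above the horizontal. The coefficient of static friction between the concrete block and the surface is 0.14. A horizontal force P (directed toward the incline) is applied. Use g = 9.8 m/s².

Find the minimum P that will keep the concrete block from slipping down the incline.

The concrete block tends to slide down (tan θ > μ_s), so at the point of impending slip friction acts up-slope at its limit: f = μ_s N.
Perpendicular to the incline: N = m g cos θ + P sin θ.
Along the incline: P cos θ + μ_s N = m g sin θ, i.e. P cos θ + μ_s (m g cos θ + P sin θ) = m g sin θ.
Solving, P (cos θ + μ_s sin θ) = m g (sin θ − μ_s cos θ), so P = 3510×0.2856/0.9685 = 1030 N.

P_min ≈ 1030 N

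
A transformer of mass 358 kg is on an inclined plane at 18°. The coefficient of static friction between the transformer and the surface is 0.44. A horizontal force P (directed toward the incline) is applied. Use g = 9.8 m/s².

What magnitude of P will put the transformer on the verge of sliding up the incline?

P ≈ 3130 N

At impending motion up the slope, friction acts down-slope at its limit: f = μ_s N.
Perpendicular to the incline: N = m g cos θ + P sin θ.
Along the incline: P cos θ = m g sin θ + μ_s N = m g sin θ + μ_s (m g cos θ + P sin θ).
Solving, P (cos θ − μ_s sin θ) = m g (sin θ + μ_s cos θ), so P = 358×9.8×(sin 18° + 0.44 cos 18°)/(cos 18° − 0.44 sin 18°) = 3510×0.7275/0.8151 = 3130 N.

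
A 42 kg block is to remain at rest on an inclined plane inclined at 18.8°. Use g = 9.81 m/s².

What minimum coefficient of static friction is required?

μ_s,min ≈ 0.34

At the slip threshold m g sin θ = μ_s m g cos θ, so μ_s,min = tan θ.
μ_s,min = tan 18.8° = 0.34.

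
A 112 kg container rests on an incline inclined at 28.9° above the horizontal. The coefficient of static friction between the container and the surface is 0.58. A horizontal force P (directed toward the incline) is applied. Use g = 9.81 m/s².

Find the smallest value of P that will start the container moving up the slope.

At impending motion up the slope, friction acts down-slope at its limit: f = μ_s N.
Perpendicular to the incline: N = m g cos θ + P sin θ.
Along the incline: P cos θ = m g sin θ + μ_s N = m g sin θ + μ_s (m g cos θ + P sin θ).
Solving, P (cos θ − μ_s sin θ) = m g (sin θ + μ_s cos θ), so P = 112×9.81×(sin 28.9° + 0.58 cos 28.9°)/(cos 28.9° − 0.58 sin 28.9°) = 1100×0.9911/0.5952 = 1830 N.

P ≈ 1830 N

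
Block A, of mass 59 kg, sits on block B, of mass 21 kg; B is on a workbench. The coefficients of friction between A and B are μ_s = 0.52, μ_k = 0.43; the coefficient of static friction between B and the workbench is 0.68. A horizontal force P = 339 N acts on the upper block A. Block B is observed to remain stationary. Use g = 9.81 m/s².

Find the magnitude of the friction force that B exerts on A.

Between the blocks, N₁ = m_A g = 578.8 N.
Maximum static friction on A from B: μ_s N₁ = 0.52×578.8 = 301 N.
Since P = 339 N > 301 N, A slides on B; the A–B friction is kinetic: f₁ = μ_k N₁ = 0.43×578.8 = 249 N.
By Newton's third law B feels 249 N forward from A. With B stationary, the floor's static friction on B balances it: f₂ = 249 N (well within μ_s(m_A+m_B)g = 533.7 N).

f ≈ 249 N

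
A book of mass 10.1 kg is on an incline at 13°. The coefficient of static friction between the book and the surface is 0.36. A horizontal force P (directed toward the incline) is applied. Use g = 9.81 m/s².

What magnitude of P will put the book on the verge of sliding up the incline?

At impending motion up the slope, friction acts down-slope at its limit: f = μ_s N.
Perpendicular to the incline: N = m g cos θ + P sin θ.
Along the incline: P cos θ = m g sin θ + μ_s N = m g sin θ + μ_s (m g cos θ + P sin θ).
Solving, P (cos θ − μ_s sin θ) = m g (sin θ + μ_s cos θ), so P = 10.1×9.81×(sin 13° + 0.36 cos 13°)/(cos 13° − 0.36 sin 13°) = 99.1×0.5757/0.8934 = 63.9 N.

P ≈ 63.9 N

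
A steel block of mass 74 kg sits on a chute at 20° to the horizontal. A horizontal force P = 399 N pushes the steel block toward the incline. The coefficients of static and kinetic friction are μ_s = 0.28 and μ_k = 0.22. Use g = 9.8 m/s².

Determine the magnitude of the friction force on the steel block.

f ≈ 127 N (down the incline)

Normal direction: N = m g cos θ + P sin θ = 817.9 N.
Parallel to the incline: P cos θ − m g sin θ = 374.9 − 248 = 126.9 N; the friction needed to balance this is 126.9 N acting down the slope.
The limit of static friction is μ_s N = 229 N.
|f_req| = 126.9 ≤ 229 N → the steel block is in equilibrium; friction equals the required value.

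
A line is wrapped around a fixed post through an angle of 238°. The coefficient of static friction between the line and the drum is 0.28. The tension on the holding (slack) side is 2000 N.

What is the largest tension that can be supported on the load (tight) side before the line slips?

T_max ≈ 6400 N

At impending slip the capstan equation gives T₂/T₁ = e^{μβ} with β in radians.
β = 238° × π/180 = 4.154 rad.
e^{μβ} = e^{0.28×4.154} = 3.2.
T₂ = T₁ · e^{μβ} = 2000 × 3.2 = 6400 N.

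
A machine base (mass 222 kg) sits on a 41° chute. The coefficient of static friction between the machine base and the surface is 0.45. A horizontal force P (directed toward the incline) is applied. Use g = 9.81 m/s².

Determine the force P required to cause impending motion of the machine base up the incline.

At impending motion up the slope, friction acts down-slope at its limit: f = μ_s N.
Perpendicular to the incline: N = m g cos θ + P sin θ.
Along the incline: P cos θ = m g sin θ + μ_s N = m g sin θ + μ_s (m g cos θ + P sin θ).
Solving, P (cos θ − μ_s sin θ) = m g (sin θ + μ_s cos θ), so P = 222×9.81×(sin 41° + 0.45 cos 41°)/(cos 41° − 0.45 sin 41°) = 2180×0.9957/0.4595 = 4720 N.

P ≈ 4720 N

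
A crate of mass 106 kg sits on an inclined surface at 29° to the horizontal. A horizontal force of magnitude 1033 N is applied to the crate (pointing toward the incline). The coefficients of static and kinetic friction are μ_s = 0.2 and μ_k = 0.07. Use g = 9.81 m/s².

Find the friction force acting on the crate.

f ≈ 98.7 N (down the incline)

Resolve perpendicular to the incline: N = m g cos θ + P sin θ = 106×9.81×cos 29° + 1033×sin 29° = 1410 N.
Parallel to the incline: P cos θ − m g sin θ = 903.5 − 504.1 = 399.3 N; the friction needed to balance this is 399.3 N acting down the slope.
The limit of static friction is μ_s N = 282.1 N.
|f_req| = 399.3 > 282.1 N → the crate slides up the incline; f = μ_k N = 0.07 × 1410 = 98.7 N.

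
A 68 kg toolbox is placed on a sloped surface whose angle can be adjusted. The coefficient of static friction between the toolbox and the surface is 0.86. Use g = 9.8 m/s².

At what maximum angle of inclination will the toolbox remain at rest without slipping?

At the slip threshold, m g sin θ = μ_s · m g cos θ, so tan θ = μ_s.
θ_max = arctan(0.86) = 40.7°.

θ_max ≈ 40.7°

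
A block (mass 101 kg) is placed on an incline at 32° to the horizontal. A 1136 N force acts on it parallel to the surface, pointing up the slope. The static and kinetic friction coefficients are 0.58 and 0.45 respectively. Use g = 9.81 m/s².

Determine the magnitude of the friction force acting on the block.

f ≈ 378 N (down the incline)

Perpendicular to the surface, N = m g cos θ = 101·9.81·cos 32° = 840.3 N.
For equilibrium along the incline the friction force must supply f = m g sin θ − P = 525 − 1136 = -611 N (positive meaning up-slope).
Maximum static friction available: μ_s N = 0.58 × 840.3 = 487.3 N.
Since |-611| > 487.3 N, static friction cannot hold it; the block slides up the incline and kinetic friction applies: f = μ_k N = 0.45 × 840.3 = 378 N.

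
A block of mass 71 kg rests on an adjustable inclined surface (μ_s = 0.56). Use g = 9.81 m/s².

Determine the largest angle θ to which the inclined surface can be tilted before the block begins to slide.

θ_max ≈ 29.2°

At the slip threshold, m g sin θ = μ_s · m g cos θ, so tan θ = μ_s.
θ_max = arctan(0.56) = 29.2°.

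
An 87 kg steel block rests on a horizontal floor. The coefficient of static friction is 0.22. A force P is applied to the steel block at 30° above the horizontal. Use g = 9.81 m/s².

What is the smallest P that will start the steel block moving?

N = m g − P sin α (the pull lifts the steel block).
At impending slip, P cos α = μ_s N = μ_s (m g − P sin α).
Solving: P (cos α + μ_s sin α) = μ_s m g → P = 0.22×853/(cos 30° + 0.22 sin 30°) = 188/0.976 = 192 N.

P ≈ 192 N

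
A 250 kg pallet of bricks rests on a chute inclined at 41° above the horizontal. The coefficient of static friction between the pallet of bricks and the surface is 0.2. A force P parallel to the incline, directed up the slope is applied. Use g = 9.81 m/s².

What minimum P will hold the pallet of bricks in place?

P_min ≈ 1240 N

The pallet of bricks tends to slide down (tan θ > μ_s), so at the point of impending slip friction acts up-slope at its limit: f = μ_s N.
P is parallel to the surface, so N = m g cos θ = 1850 N.
Along the incline: P + μ_s N = m g sin θ, so P = 1610 − 0.2×1850 = 1240 N.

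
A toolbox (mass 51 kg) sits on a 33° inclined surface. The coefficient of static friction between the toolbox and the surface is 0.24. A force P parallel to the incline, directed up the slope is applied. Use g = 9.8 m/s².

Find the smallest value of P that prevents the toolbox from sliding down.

P_min ≈ 172 N

The toolbox tends to slide down (tan θ > μ_s), so at the point of impending slip friction acts up-slope at its limit: f = μ_s N.
P is parallel to the surface, so N = m g cos θ = 419 N.
Along the incline: P + μ_s N = m g sin θ, so P = 272 − 0.24×419 = 172 N.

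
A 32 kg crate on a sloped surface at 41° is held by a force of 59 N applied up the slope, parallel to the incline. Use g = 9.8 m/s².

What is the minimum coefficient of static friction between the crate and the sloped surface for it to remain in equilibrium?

N = m g cos θ = 236.7 N.
Friction must make up the shortfall along the incline: f = m g sin θ − P = 205.7 − 59 = 146.7 N.
At the threshold f = μ_s N, so μ_s,min = 146.7/236.7 = 0.62.

μ_s,min ≈ 0.62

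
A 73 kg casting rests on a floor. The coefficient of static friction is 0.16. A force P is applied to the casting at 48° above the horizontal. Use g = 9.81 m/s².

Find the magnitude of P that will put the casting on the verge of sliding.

P ≈ 145 N

N = m g − P sin α (the pull lifts the casting).
At impending slip, P cos α = μ_s N = μ_s (m g − P sin α).
Solving: P (cos α + μ_s sin α) = μ_s m g → P = 0.16×716/(cos 48° + 0.16 sin 48°) = 115/0.788 = 145 N.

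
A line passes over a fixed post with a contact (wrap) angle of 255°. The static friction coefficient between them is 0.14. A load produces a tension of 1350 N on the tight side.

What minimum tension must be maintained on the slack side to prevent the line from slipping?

Capstan equation at impending slip: T_tight/T_slack = e^{μβ}.
β = 255° = 4.451 rad; e^{μβ} = e^{0.14×4.451} = 1.865.
T_slack = T_tight / e^{μβ} = 1350 / 1.865 = 724 N.

T_min ≈ 724 N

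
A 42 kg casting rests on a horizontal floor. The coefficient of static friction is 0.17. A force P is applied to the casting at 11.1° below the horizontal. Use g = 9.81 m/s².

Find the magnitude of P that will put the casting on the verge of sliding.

N = m g + P sin α (the push presses the casting into the horizontal floor).
At impending slip, P cos α = μ_s N = μ_s (m g + P sin α).
Solving: P (cos α − μ_s sin α) = μ_s m g → P = 0.17×412/(cos 11.1° − 0.17 sin 11.1°) = 70/0.9486 = 73.8 N.

P ≈ 73.8 N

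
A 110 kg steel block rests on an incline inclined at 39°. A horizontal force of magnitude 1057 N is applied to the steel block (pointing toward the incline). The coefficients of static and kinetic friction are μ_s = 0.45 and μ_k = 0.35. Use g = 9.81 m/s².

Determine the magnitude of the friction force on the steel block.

f ≈ 142 N (down the incline)

Normal direction: N = m g cos θ + P sin θ = 1504 N.
Parallel to the incline: P cos θ − m g sin θ = 821.4 − 679.1 = 142.3 N; the friction needed to balance this is 142.3 N acting down the slope.
The limit of static friction is μ_s N = 676.7 N.
|f_req| = 142.3 ≤ 676.7 N → the steel block is in equilibrium; friction equals the required value.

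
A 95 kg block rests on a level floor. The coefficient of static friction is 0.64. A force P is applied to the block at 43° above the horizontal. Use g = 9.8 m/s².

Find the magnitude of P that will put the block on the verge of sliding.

N = m g − P sin α (the pull lifts the block).
At impending slip, P cos α = μ_s N = μ_s (m g − P sin α).
Solving: P (cos α + μ_s sin α) = μ_s m g → P = 0.64×931/(cos 43° + 0.64 sin 43°) = 596/1.168 = 510 N.

P ≈ 510 N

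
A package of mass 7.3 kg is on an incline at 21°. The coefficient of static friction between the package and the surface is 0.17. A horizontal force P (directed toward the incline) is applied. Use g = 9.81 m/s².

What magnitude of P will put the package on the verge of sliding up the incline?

P ≈ 42.4 N

At impending motion up the slope, friction acts down-slope at its limit: f = μ_s N.
Perpendicular to the incline: N = m g cos θ + P sin θ.
Along the incline: P cos θ = m g sin θ + μ_s N = m g sin θ + μ_s (m g cos θ + P sin θ).
Solving, P (cos θ − μ_s sin θ) = m g (sin θ + μ_s cos θ), so P = 7.3×9.81×(sin 21° + 0.17 cos 21°)/(cos 21° − 0.17 sin 21°) = 71.6×0.5171/0.8727 = 42.4 N.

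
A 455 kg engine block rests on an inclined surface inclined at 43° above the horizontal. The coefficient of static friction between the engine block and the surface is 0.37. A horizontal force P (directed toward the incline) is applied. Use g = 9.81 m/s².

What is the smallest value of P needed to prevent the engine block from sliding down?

The engine block tends to slide down (tan θ > μ_s), so at the point of impending slip friction acts up-slope at its limit: f = μ_s N.
Perpendicular to the incline: N = m g cos θ + P sin θ.
Along the incline: P cos θ + μ_s N = m g sin θ, i.e. P cos θ + μ_s (m g cos θ + P sin θ) = m g sin θ.
Solving, P (cos θ + μ_s sin θ) = m g (sin θ − μ_s cos θ), so P = 4460×0.4114/0.9837 = 1870 N.

P_min ≈ 1870 N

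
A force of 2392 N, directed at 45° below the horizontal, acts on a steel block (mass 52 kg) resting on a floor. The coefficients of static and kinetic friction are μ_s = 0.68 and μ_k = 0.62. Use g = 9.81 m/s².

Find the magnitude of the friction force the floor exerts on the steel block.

N = m g + P sin α = 510.1 + 2392×sin 45° = 2202 N.
Horizontally, friction must balance P cos α = 1691 N.
μ_s N = 0.68 × 2202 = 1497 N.
The required friction exceeds μ_s N, so the steel block moves and f = μ_k N = 1360 N.

f ≈ 1360 N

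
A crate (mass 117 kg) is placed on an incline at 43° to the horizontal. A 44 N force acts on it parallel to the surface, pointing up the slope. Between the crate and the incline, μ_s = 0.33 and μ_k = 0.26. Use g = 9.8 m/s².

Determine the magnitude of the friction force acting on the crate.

Normal force: N = m g cos θ = 117 × 9.8 × cos 43° = 838.6 N.
Parallel to the incline, ΣF = 0 gives f = m g sin θ − P = 782 − 44 = 738 N (up-slope positive).
Static friction can supply at most μ_s N = 276.7 N.
Since |738| > 276.7 N, static friction cannot hold it; the crate slides down the incline and kinetic friction applies: f = μ_k N = 0.26 × 838.6 = 218 N.

f ≈ 218 N (up the incline)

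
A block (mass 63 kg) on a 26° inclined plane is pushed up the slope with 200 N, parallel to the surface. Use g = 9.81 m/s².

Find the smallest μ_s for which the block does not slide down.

μ_s,min ≈ 0.128

N = m g cos θ = 555.5 N.
Friction must make up the shortfall along the incline: f = m g sin θ − P = 270.9 − 200 = 70.93 N.
At the threshold f = μ_s N, so μ_s,min = 70.93/555.5 = 0.128.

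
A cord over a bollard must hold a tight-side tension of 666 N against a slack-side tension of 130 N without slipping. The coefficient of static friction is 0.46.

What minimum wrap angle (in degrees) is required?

β_min ≈ 203°

T₂/T₁ = e^{μβ} → β = ln(T₂/T₁)/μ.
β = ln(666/130)/0.46 = 1.634/0.46 = 3.552 rad.
In degrees: β = 3.552 × 180/π = 203°.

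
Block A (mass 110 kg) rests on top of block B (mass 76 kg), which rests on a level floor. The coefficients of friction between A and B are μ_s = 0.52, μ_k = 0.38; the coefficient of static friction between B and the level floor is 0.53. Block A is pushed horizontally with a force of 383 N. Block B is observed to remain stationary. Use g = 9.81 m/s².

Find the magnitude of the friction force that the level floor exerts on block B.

f ≈ 383 N

Between the blocks, N₁ = m_A g = 1079 N.
Maximum static friction on A from B: μ_s N₁ = 0.52×1079 = 561.1 N.
Since P = 383 N ≤ 561.1 N, A does not slip on B; friction on A equals P = 383 N.
By Newton's third law B feels 383 N forward from A. With B stationary, the floor's static friction on B balances it: f₂ = 383 N (well within μ_s(m_A+m_B)g = 967.1 N).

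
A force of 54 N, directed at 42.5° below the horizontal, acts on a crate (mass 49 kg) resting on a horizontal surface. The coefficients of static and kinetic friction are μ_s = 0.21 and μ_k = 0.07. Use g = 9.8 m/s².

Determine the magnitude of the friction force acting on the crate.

Vertical equilibrium gives N = m g + P sin α = 516.7 N.
The horizontal driving force is P cos α = 39.81 N, so equilibrium needs friction f = 39.81 N.
The static-friction limit is μ_s N = 108.5 N.
Since 39.81 N does not exceed the limit, the crate stays at rest and f = 39.8 N.

f ≈ 39.8 N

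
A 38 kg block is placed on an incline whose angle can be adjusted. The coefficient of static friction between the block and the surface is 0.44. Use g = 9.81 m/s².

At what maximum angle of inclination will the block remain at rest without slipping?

At the slip threshold, m g sin θ = μ_s · m g cos θ, so tan θ = μ_s.
θ_max = arctan(0.44) = 23.7°.

θ_max ≈ 23.7°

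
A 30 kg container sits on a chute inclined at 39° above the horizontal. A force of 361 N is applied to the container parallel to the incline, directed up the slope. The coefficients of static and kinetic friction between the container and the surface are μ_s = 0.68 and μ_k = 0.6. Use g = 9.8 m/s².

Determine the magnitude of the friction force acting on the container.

f ≈ 137 N (down the incline)

The normal reaction is N = m g cos θ = 228.5 N.
Parallel to the incline, ΣF = 0 gives f = m g sin θ − P = 185 − 361 = -176 N (up-slope positive).
Static friction can supply at most μ_s N = 155.4 N.
Since |-176| > 155.4 N, static friction cannot hold it; the container slides up the incline and kinetic friction applies: f = μ_k N = 0.6 × 228.5 = 137 N.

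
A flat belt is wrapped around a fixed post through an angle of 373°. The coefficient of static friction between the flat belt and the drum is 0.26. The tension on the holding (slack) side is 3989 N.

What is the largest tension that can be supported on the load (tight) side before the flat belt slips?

At impending slip the capstan equation gives T₂/T₁ = e^{μβ} with β in radians.
β = 373° × π/180 = 6.51 rad.
e^{μβ} = e^{0.26×6.51} = 5.434.
T₂ = T₁ · e^{μβ} = 3989 × 5.434 = 21700 N.

T_max ≈ 21700 N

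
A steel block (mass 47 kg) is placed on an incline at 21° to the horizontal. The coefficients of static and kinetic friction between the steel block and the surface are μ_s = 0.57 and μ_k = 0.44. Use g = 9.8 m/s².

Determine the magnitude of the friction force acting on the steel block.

f ≈ 165 N (up the incline)

Perpendicular to the surface, N = m g cos θ = 47·9.8·cos 21° = 430 N.
For equilibrium along the incline, friction must balance the weight component: f = m g sin θ = 165.1 N up the slope.
The static-friction ceiling is μ_s N = 0.57 × 430 = 245.1 N.
Since |165.1| ≤ 245.1 N, static friction is sufficient; f equals the required value, not μ_s N.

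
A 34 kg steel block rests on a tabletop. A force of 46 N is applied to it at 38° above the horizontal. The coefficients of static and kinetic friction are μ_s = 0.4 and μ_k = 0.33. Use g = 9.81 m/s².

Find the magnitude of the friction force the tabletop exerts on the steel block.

f ≈ 36.2 N

N = m g − P sin α = 333.5 − 46×sin 38° = 305.2 N.
Horizontally, friction must balance P cos α = 36.25 N.
The static-friction limit is μ_s N = 122.1 N.
Since 36.25 N does not exceed the limit, the steel block stays at rest and f = 36.2 N.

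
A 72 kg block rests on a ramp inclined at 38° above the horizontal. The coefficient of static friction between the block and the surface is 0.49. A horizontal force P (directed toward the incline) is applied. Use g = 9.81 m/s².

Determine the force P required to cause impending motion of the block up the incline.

At impending motion up the slope, friction acts down-slope at its limit: f = μ_s N.
Perpendicular to the incline: N = m g cos θ + P sin θ.
Along the incline: P cos θ = m g sin θ + μ_s N = m g sin θ + μ_s (m g cos θ + P sin θ).
Solving, P (cos θ − μ_s sin θ) = m g (sin θ + μ_s cos θ), so P = 72×9.81×(sin 38° + 0.49 cos 38°)/(cos 38° − 0.49 sin 38°) = 706×1.002/0.4863 = 1450 N.

P ≈ 1450 N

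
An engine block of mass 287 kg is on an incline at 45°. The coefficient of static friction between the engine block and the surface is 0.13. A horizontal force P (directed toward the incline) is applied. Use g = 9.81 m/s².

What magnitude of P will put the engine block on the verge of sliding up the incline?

At impending motion up the slope, friction acts down-slope at its limit: f = μ_s N.
Perpendicular to the incline: N = m g cos θ + P sin θ.
Along the incline: P cos θ = m g sin θ + μ_s N = m g sin θ + μ_s (m g cos θ + P sin θ).
Solving, P (cos θ − μ_s sin θ) = m g (sin θ + μ_s cos θ), so P = 287×9.81×(sin 45° + 0.13 cos 45°)/(cos 45° − 0.13 sin 45°) = 2820×0.799/0.6152 = 3660 N.

P ≈ 3660 N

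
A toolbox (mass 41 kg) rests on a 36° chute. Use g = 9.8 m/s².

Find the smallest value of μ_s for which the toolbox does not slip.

At the slip threshold m g sin θ = μ_s m g cos θ, so μ_s,min = tan θ.
μ_s,min = tan 36° = 0.727.

μ_s,min ≈ 0.727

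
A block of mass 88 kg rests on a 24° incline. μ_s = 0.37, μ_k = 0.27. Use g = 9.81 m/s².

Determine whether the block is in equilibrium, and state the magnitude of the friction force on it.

f ≈ 213 N

N = m g cos θ = 789 N.
Down-slope weight component: m g sin θ = 351 N.
μ_s N = 292 N.
351 > 292 N, so it slides; kinetic friction f = μ_k N = 0.27×789 = 213 N.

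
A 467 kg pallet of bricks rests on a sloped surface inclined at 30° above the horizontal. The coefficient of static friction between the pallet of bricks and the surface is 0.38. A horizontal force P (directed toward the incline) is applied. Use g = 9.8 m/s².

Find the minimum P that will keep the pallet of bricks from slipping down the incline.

P_min ≈ 741 N

The pallet of bricks tends to slide down (tan θ > μ_s), so at the point of impending slip friction acts up-slope at its limit: f = μ_s N.
Perpendicular to the incline: N = m g cos θ + P sin θ.
Along the incline: P cos θ + μ_s N = m g sin θ, i.e. P cos θ + μ_s (m g cos θ + P sin θ) = m g sin θ.
Solving, P (cos θ + μ_s sin θ) = m g (sin θ − μ_s cos θ), so P = 4580×0.1709/1.056 = 741 N.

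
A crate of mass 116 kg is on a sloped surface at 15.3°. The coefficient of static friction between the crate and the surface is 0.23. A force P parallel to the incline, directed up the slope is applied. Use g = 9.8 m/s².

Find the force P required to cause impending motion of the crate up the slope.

At impending motion up the slope, friction acts down-slope at its limit: f = μ_s N.
P is parallel to the surface, so N = m g cos θ = 1100 N.
Along the incline: P = m g sin θ + μ_s N = 300 + 0.23×1100 = 552 N.

P ≈ 552 N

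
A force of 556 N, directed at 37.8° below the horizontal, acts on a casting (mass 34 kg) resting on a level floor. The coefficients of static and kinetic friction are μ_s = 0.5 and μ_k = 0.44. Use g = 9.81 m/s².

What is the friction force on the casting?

f ≈ 297 N

The vertical component of P adds to the normal force: N = m g + P sin α = 333.5 + 340.8 = 674.3 N.
The horizontal driving force is P cos α = 439.3 N, so equilibrium needs friction f = 439.3 N.
The static-friction limit is μ_s N = 337.2 N.
The required friction exceeds μ_s N, so the casting moves and f = μ_k N = 297 N.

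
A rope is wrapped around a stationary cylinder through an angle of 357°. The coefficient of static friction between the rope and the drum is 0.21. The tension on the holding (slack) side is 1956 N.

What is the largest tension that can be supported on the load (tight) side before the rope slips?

T_max ≈ 7240 N

At impending slip the capstan equation gives T₂/T₁ = e^{μβ} with β in radians.
β = 357° × π/180 = 6.231 rad.
e^{μβ} = e^{0.21×6.231} = 3.701.
T₂ = T₁ · e^{μβ} = 1956 × 3.701 = 7240 N.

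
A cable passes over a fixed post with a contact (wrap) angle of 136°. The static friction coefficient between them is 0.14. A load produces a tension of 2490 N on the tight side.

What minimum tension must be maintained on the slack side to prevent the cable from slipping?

T_min ≈ 1790 N

Capstan equation at impending slip: T_tight/T_slack = e^{μβ}.
β = 136° = 2.374 rad; e^{μβ} = e^{0.14×2.374} = 1.394.
T_slack = T_tight / e^{μβ} = 2490 / 1.394 = 1790 N.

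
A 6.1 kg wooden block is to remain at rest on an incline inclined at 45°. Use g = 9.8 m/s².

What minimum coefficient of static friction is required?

At the slip threshold m g sin θ = μ_s m g cos θ, so μ_s,min = tan θ.
μ_s,min = tan 45° = 1.

μ_s,min ≈ 1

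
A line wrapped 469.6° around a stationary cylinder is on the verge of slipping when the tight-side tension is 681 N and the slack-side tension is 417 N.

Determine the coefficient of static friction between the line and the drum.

μ ≈ 0.0598

T₂/T₁ = e^{μβ} → μ = ln(T₂/T₁)/β.
β = 469.6° = 8.196 rad.
μ = ln(681/417)/8.196 = ln(1.633)/8.196 = 0.0598.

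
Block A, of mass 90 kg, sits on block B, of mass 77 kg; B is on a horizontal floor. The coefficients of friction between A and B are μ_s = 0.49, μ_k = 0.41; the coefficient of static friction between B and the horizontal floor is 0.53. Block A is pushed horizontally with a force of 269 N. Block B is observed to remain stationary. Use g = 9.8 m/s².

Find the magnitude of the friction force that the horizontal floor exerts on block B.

Between the blocks, N₁ = m_A g = 882 N.
Maximum static friction on A from B: μ_s N₁ = 0.49×882 = 432.2 N.
P = 269 N is within that limit, so A and B move together (both at rest); the A–B friction is simply f₁ = P = 269 N.
By Newton's third law B feels 269 N forward from A. With B stationary, the floor's static friction on B balances it: f₂ = 269 N (well within μ_s(m_A+m_B)g = 867.4 N).

f ≈ 269 N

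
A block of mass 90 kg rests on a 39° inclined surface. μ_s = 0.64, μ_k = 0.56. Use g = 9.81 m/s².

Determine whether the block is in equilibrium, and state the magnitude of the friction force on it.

f ≈ 384 N

N = m g cos θ = 686 N.
Down-slope weight component: m g sin θ = 556 N.
μ_s N = 439 N.
556 > 439 N, so it slides; kinetic friction f = μ_k N = 0.56×686 = 384 N.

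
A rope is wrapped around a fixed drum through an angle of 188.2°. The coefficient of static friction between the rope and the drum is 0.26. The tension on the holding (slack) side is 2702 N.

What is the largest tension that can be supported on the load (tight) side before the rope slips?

T_max ≈ 6350 N

At impending slip the capstan equation gives T₂/T₁ = e^{μβ} with β in radians.
β = 188.2° × π/180 = 3.285 rad.
e^{μβ} = e^{0.26×3.285} = 2.349.
T₂ = T₁ · e^{μβ} = 2702 × 2.349 = 6350 N.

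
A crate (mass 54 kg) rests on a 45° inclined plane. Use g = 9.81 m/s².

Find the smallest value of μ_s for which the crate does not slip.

μ_s,min ≈ 1

At the slip threshold m g sin θ = μ_s m g cos θ, so μ_s,min = tan θ.
μ_s,min = tan 45° = 1.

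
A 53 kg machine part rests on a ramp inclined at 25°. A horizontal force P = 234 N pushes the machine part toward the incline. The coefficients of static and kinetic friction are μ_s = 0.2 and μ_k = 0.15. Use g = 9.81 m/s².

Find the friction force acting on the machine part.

f ≈ 7.66 N (up the incline)

Normal direction: N = m g cos θ + P sin θ = 570.1 N.
Parallel to the incline: P cos θ − m g sin θ = 212.1 − 219.7 = -7.656 N; the friction needed to balance this is 7.656 N acting up the slope.
Maximum static friction: μ_s N = 0.2 × 570.1 = 114 N.
Since 7.656 N is within the 114 N limit, the machine part stays put and friction is exactly 7.66 N.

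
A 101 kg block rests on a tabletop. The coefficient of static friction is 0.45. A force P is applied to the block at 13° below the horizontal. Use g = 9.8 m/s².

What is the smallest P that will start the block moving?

N = m g + P sin α (the push presses the block into the tabletop).
At impending slip, P cos α = μ_s N = μ_s (m g + P sin α).
Solving: P (cos α − μ_s sin α) = μ_s m g → P = 0.45×990/(cos 13° − 0.45 sin 13°) = 445/0.8731 = 510 N.

P ≈ 510 N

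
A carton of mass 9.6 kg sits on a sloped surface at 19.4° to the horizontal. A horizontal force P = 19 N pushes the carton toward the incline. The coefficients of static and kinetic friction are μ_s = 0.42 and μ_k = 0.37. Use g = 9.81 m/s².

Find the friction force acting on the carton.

f ≈ 13.4 N (up the incline)

Normal direction: N = m g cos θ + P sin θ = 95.14 N.
Parallel to the incline: P cos θ − m g sin θ = 17.92 − 31.28 = -13.36 N; the friction needed to balance this is 13.36 N acting up the slope.
The limit of static friction is μ_s N = 39.96 N.
|f_req| = 13.36 ≤ 39.96 N → the carton is in equilibrium; friction equals the required value.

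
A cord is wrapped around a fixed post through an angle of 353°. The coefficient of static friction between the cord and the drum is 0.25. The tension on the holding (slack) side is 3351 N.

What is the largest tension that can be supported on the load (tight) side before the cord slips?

At impending slip the capstan equation gives T₂/T₁ = e^{μβ} with β in radians.
β = 353° × π/180 = 6.161 rad.
e^{μβ} = e^{0.25×6.161} = 4.666.
T₂ = T₁ · e^{μβ} = 3351 × 4.666 = 15600 N.

T_max ≈ 15600 N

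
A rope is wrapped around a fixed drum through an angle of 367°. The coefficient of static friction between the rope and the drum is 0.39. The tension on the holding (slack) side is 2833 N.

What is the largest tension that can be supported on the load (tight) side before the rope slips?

T_max ≈ 34400 N

At impending slip the capstan equation gives T₂/T₁ = e^{μβ} with β in radians.
β = 367° × π/180 = 6.405 rad.
e^{μβ} = e^{0.39×6.405} = 12.16.
T₂ = T₁ · e^{μβ} = 2833 × 12.16 = 34400 N.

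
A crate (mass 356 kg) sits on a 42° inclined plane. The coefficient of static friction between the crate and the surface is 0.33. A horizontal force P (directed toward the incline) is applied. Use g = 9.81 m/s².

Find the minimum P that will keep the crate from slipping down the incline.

P_min ≈ 1540 N

The crate tends to slide down (tan θ > μ_s), so at the point of impending slip friction acts up-slope at its limit: f = μ_s N.
Perpendicular to the incline: N = m g cos θ + P sin θ.
Along the incline: P cos θ + μ_s N = m g sin θ, i.e. P cos θ + μ_s (m g cos θ + P sin θ) = m g sin θ.
Solving, P (cos θ + μ_s sin θ) = m g (sin θ − μ_s cos θ), so P = 3490×0.4239/0.964 = 1540 N.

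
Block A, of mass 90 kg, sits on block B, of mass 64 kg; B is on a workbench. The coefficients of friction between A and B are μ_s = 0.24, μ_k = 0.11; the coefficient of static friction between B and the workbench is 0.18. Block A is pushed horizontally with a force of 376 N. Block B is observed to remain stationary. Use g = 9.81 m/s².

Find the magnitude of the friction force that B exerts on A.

The normal force B exerts on A is simply A's weight, N₁ = 882.9 N.
So the A–B interface can sustain at most μ_s N₁ = 211.9 N of static friction.
P = 376 N exceeds that limit, so A slips over B and the interface friction becomes kinetic: f₁ = μ_k N₁ = 0.11×882.9 = 97.1 N.
B experiences an equal 97.1 N forward from A (third law). B is in equilibrium, so the floor supplies f₂ = 97.1 N of static friction (limit μ_s(m_A+m_B)g = 271.9 N, not exceeded).

f ≈ 97.1 N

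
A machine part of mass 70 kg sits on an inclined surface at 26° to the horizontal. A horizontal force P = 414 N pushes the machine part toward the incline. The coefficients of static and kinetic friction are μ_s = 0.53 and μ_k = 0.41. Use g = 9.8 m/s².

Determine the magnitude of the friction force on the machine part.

f ≈ 71.4 N (down the incline)

Resolve perpendicular to the incline: N = m g cos θ + P sin θ = 70×9.8×cos 26° + 414×sin 26° = 798.1 N.
Along the incline, the net driving force (taking up-slope positive) is P cos θ − m g sin θ = 372.1 − 300.7 = 71.38 N, so equilibrium requires friction f = -71.38 N (down-slope).
Maximum static friction: μ_s N = 0.53 × 798.1 = 423 N.
|f_req| = 71.38 ≤ 423 N → the machine part is in equilibrium; friction equals the required value.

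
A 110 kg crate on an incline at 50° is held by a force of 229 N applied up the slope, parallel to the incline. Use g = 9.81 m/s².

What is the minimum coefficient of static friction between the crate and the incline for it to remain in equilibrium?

μ_s,min ≈ 0.862

N = m g cos θ = 693.6 N.
Friction must make up the shortfall along the incline: f = m g sin θ − P = 826.6 − 229 = 597.6 N.
At the threshold f = μ_s N, so μ_s,min = 597.6/693.6 = 0.862.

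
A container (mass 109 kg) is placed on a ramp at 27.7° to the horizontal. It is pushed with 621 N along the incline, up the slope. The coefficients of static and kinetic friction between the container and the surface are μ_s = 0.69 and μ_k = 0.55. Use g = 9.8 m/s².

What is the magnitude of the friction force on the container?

f ≈ 124 N (down the incline)

Normal force: N = m g cos θ = 109 × 9.8 × cos 27.7° = 945.8 N.
Parallel to the incline, ΣF = 0 gives f = m g sin θ − P = 496.5 − 621 = -124.5 N (up-slope positive).
Static friction can supply at most μ_s N = 652.6 N.
Since |-124.5| ≤ 652.6 N, no slip — friction simply equals what equilibrium demands.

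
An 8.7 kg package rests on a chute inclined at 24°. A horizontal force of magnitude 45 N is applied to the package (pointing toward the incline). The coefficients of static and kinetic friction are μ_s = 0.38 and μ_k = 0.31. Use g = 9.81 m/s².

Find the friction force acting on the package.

Normal direction: N = m g cos θ + P sin θ = 96.27 N.
Parallel to the incline: P cos θ − m g sin θ = 41.11 − 34.71 = 6.396 N; the friction needed to balance this is 6.396 N acting down the slope.
Maximum static friction: μ_s N = 0.38 × 96.27 = 36.58 N.
Since 6.396 N is within the 36.58 N limit, the package stays put and friction is exactly 6.4 N.

f ≈ 6.4 N (down the incline)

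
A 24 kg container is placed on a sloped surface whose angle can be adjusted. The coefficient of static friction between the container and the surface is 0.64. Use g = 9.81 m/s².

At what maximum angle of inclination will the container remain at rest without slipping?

θ_max ≈ 32.6°

At the slip threshold, m g sin θ = μ_s · m g cos θ, so tan θ = μ_s.
θ_max = arctan(0.64) = 32.6°.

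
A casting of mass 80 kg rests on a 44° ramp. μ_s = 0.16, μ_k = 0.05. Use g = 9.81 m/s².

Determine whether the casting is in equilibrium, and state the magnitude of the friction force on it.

N = m g cos θ = 565 N.
Down-slope weight component: m g sin θ = 545 N.
μ_s N = 90.3 N.
545 > 90.3 N, so it slides; kinetic friction f = μ_k N = 0.05×565 = 28.2 N.

f ≈ 28.2 N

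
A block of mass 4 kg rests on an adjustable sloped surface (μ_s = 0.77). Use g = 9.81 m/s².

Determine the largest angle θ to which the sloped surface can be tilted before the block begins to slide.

At the slip threshold, m g sin θ = μ_s · m g cos θ, so tan θ = μ_s.
θ_max = arctan(0.77) = 37.6°.

θ_max ≈ 37.6°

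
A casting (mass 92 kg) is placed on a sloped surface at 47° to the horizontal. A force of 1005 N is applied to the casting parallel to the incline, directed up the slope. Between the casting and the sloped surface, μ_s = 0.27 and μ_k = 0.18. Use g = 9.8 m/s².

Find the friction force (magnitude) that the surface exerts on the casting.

f ≈ 111 N (down the incline)

The normal reaction is N = m g cos θ = 614.9 N.
The friction needed for equilibrium is m g sin θ − P = 659.4 − 1005 = -345.6 N, measured positive up-slope.
The static-friction ceiling is μ_s N = 0.27 × 614.9 = 166 N.
|-345.6| exceeds 166 N, so the casting slips up-slope; friction is kinetic, f = μ_k N = 0.18×614.9 = 111 N.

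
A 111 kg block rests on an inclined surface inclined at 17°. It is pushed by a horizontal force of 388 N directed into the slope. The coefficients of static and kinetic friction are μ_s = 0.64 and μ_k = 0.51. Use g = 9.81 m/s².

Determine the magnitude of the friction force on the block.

f ≈ 52.7 N (down the incline)

Resolve perpendicular to the incline: N = m g cos θ + P sin θ = 111×9.81×cos 17° + 388×sin 17° = 1155 N.
Along the incline, the net driving force (taking up-slope positive) is P cos θ − m g sin θ = 371 − 318.4 = 52.68 N, so equilibrium requires friction f = -52.68 N (down-slope).
Maximum static friction: μ_s N = 0.64 × 1155 = 739.1 N.
Since 52.68 N is within the 739.1 N limit, the block stays put and friction is exactly 52.7 N.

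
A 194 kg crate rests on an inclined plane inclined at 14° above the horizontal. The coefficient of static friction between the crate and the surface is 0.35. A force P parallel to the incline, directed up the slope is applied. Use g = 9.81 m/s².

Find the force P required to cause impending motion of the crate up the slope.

At impending motion up the slope, friction acts down-slope at its limit: f = μ_s N.
P is parallel to the surface, so N = m g cos θ = 1850 N.
Along the incline: P = m g sin θ + μ_s N = 460 + 0.35×1850 = 1110 N.

P ≈ 1110 N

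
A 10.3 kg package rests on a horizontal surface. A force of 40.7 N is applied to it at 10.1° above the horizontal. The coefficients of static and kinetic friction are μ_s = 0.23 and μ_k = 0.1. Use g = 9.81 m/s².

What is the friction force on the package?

f ≈ 9.39 N

N = m g − P sin α = 101 − 40.7×sin 10.1° = 93.91 N.
Horizontally, friction must balance P cos α = 40.07 N.
μ_s N = 0.23 × 93.91 = 21.6 N.
40.07 > 21.6 N → the package slides; f = μ_k N = 0.1×93.91 = 9.39 N.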